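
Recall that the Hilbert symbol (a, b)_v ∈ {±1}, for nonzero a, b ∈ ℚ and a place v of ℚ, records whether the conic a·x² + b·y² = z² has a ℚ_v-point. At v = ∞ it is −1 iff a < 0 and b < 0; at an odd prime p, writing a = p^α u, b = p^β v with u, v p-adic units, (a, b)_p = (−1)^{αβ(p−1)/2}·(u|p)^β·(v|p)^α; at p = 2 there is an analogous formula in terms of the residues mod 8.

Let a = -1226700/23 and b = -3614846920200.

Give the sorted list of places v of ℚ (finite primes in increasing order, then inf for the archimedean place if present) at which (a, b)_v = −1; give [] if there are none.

[23, inf]

(a, b) ≡ (-31349, -2162) mod (ℚ^×)²; places V = {2, 3, 5, 23, 29, 47, ∞}.
(a,b)_29: α=1, u≡3; β=2, v≡7 (mod 29); (3|29)=-1, (7|29)=+1; sign (−1)^0·-1^2·+1^1 = +1.
(a,b)_47: α=1, u≡30; β=3, v≡12 (mod 47); (30|47)=-1, (12|47)=+1; sign (−1)^1·-1^3·+1^1 = +1.
(a,b)_2: α=2, β=3; u≡3, v≡7 (mod 8); ε(u)ε(v)=1·1, αω(v)=2·0, βω(u)=3·1; sum ≡ 0  ⇒  +1.
(a,b)_5: α=2, u≡4; β=2, v≡2 (mod 5); (4|5)=+1, (2|5)=-1; sign (−1)^0·+1^2·-1^2 = +1.
(a,b)_23: α=-1, u≡5; β=1, v≡14 (mod 23); (5|23)=-1, (14|23)=-1; sign (−1)^1·-1^1·-1^-1 = -1.
(a,b)_∞: sgn(-31349)=−, sgn(-2162)=−, so -1.
(a,b)_3: α=2, u≡1; β=2, v≡1 (mod 3); (1|3)=+1, (1|3)=+1; sign (−1)^0·+1^2·+1^2 = +1.
Ram(-31349, -2162) = {23, ∞}; no ℚ_23-point on the conic.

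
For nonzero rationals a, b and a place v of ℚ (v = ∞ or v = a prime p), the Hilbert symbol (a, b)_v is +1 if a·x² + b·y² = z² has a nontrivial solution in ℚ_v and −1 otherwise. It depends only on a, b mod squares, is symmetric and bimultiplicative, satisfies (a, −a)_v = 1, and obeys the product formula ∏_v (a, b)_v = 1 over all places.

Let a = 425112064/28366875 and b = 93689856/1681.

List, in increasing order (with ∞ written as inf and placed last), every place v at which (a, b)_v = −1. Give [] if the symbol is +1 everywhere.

[2, 3, 13, 23]

Mod squares: a ≡ 102, b ≡ 10166. Check v ∈ {∞, 2, 3, 5, 13, 17, 23, 41}.
v=5: a=5^-4·(≡2), b=5^0·(≡1) mod 5; (2|5)=-1, (1|5)=+1; (−1)^{-4·0·2}·(-1)^0·(+1)^-4 = +1.
v=3: a=3^-3·(≡1), b=3^2·(≡2) mod 3; (1|3)=+1, (2|3)=-1; (−1)^{-3·2·1}·(+1)^2·(-1)^-3 = -1.
v=∞: 102 > 0 and 10166 > 0  ⇒  (a,b)_∞ = +1.
v=41: a=41^-2·(≡5), b=41^-2·(≡18) mod 41; (5|41)=+1, (18|41)=+1; (−1)^{-2·-2·20}·(+1)^-2·(+1)^-2 = +1.
v=13: a=13^2·(≡2), b=13^1·(≡6) mod 13; (2|13)=-1, (6|13)=-1; (−1)^{2·1·6}·(-1)^1·(-1)^2 = -1.
v=23: a=23^0·(≡21), b=23^1·(≡17) mod 23; (21|23)=-1, (17|23)=-1; (−1)^{0·1·11}·(-1)^1·(-1)^0 = -1.
v=17: a=17^3·(≡14), b=17^1·(≡14) mod 17; (14|17)=-1, (14|17)=-1; (−1)^{3·1·8}·(-1)^1·(-1)^3 = +1.
v=2: v_2(a)=9, v_2(b)=11; units ≡ 3, 3 (mod 8); ε·ε+αω+βω = 1·1+9·1+11·1 ≡ 1  ⇒  (a,b)_2 = -1.
|Ram(102, 10166)| = 4, even; anisotropic at {2, 3, 13, 23}.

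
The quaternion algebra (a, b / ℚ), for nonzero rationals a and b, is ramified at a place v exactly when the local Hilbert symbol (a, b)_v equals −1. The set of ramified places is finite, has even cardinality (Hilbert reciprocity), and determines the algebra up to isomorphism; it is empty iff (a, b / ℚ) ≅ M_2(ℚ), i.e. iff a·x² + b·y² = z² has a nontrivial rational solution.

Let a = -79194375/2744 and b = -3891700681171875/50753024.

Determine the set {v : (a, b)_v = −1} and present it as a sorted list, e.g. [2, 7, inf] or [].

Mod squares: a ≡ -546, b ≡ -2730. Check v ∈ {∞, 2, 3, 5, 7, 11, 13, 17, 19}.
v=13: a=13^1·(≡3), b=13^1·(≡6) mod 13; (3|13)=+1, (6|13)=-1; (−1)^{1·1·6}·(+1)^1·(-1)^1 = -1.
v=7: a=7^-3·(≡6), b=7^-3·(≡1) mod 7; (6|7)=-1, (1|7)=+1; (−1)^{-3·-3·3}·(-1)^-3·(+1)^-3 = +1.
v=2: v_2(a)=-3, v_2(b)=-9; units ≡ 7, 3 (mod 8); ε·ε+αω+βω = 1·1+-3·1+-9·0 ≡ 0  ⇒  (a,b)_2 = +1.
v=5: a=5^4·(≡1), b=5^7·(≡4) mod 5; (1|5)=+1, (4|5)=+1; (−1)^{4·7·2}·(+1)^7·(+1)^4 = +1.
v=19: a=19^2·(≡7), b=19^4·(≡7) mod 19; (7|19)=+1, (7|19)=+1; (−1)^{2·4·9}·(+1)^4·(+1)^2 = +1.
v=∞: -546 < 0 and -2730 < 0  ⇒  (a,b)_∞ = -1.
v=11: a=11^0·(≡3), b=11^2·(≡3) mod 11; (3|11)=+1, (3|11)=+1; (−1)^{0·2·5}·(+1)^2·(+1)^0 = +1.
v=17: a=17^0·(≡13), b=17^-2·(≡7) mod 17; (13|17)=+1, (7|17)=-1; (−1)^{0·-2·8}·(+1)^-2·(-1)^0 = +1.
v=3: a=3^3·(≡1), b=3^5·(≡2) mod 3; (1|3)=+1, (2|3)=-1; (−1)^{3·5·1}·(+1)^5·(-1)^3 = +1.
|Ram(-546, -2730)| = 2, even; anisotropic at {13, ∞}.

[13, inf]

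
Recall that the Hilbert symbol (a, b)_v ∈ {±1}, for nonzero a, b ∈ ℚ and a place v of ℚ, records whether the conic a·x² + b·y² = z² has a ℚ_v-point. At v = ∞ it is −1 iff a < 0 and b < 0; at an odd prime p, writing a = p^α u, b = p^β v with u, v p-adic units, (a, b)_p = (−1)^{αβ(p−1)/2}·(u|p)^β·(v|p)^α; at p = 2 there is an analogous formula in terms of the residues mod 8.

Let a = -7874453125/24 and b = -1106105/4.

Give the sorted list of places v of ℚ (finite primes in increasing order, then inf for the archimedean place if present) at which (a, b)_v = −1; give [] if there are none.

[5, 11, 17, inf]

(a, b) ≡ (-510, -6545) mod (ℚ^×)²; places V = {2, 3, 5, 7, 11, 13, 17, ∞}.
(a,b)_13: α=0, u≡3; β=2, v≡5 (mod 13); (3|13)=+1, (5|13)=-1; sign (−1)^0·+1^2·-1^0 = +1.
(a,b)_7: α=2, u≡4; β=1, v≡6 (mod 7); (4|7)=+1, (6|7)=-1; sign (−1)^0·+1^1·-1^2 = +1.
(a,b)_∞: sgn(-510)=−, sgn(-6545)=−, so -1.
(a,b)_2: α=-3, β=-2; u≡1, v≡7 (mod 8); ε(u)ε(v)=0·1, αω(v)=-3·0, βω(u)=-2·0; sum ≡ 0  ⇒  +1.
(a,b)_17: α=1, u≡13; β=1, v≡7 (mod 17); (13|17)=+1, (7|17)=-1; sign (−1)^0·+1^1·-1^1 = -1.
(a,b)_5: α=7, u≡3; β=1, v≡1 (mod 5); (3|5)=-1, (1|5)=+1; sign (−1)^0·-1^1·+1^7 = -1.
(a,b)_3: α=-1, u≡1; β=0, v≡1 (mod 3); (1|3)=+1, (1|3)=+1; sign (−1)^0·+1^0·+1^-1 = +1.
(a,b)_11: α=2, u≡10; β=1, v≡10 (mod 11); (10|11)=-1, (10|11)=-1; sign (−1)^0·-1^1·-1^2 = -1.
Ram(-510, -6545) = {5, 11, 17, ∞}; no ℚ_5-point on the conic.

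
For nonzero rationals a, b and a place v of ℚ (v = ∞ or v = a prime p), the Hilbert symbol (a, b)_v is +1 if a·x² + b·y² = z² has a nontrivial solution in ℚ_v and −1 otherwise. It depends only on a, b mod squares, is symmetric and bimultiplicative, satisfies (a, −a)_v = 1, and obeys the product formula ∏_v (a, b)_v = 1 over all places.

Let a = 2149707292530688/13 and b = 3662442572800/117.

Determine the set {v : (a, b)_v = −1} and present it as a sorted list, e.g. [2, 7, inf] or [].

Mod squares: a ≡ 506974, b ≡ 1859834119. Check v ∈ {∞, 2, 3, 5, 11, 13, 17, 23, 29, 31, 37}.
v=17: a=17^1·(≡15), b=17^1·(≡12) mod 17; (15|17)=+1, (12|17)=-1; (−1)^{1·1·8}·(+1)^1·(-1)^1 = -1.
v=31: a=31^1·(≡24), b=31^1·(≡7) mod 31; (24|31)=-1, (7|31)=+1; (−1)^{1·1·15}·(-1)^1·(+1)^1 = +1.
v=23: a=23^2·(≡16), b=23^1·(≡19) mod 23; (16|23)=+1, (19|23)=-1; (−1)^{2·1·11}·(+1)^1·(-1)^2 = +1.
v=37: a=37^1·(≡16), b=37^1·(≡8) mod 37; (16|37)=+1, (8|37)=-1; (−1)^{1·1·18}·(+1)^1·(-1)^1 = -1.
v=11: a=11^2·(≡2), b=11^1·(≡10) mod 11; (2|11)=-1, (10|11)=-1; (−1)^{2·1·5}·(-1)^1·(-1)^2 = -1.
v=5: a=5^0·(≡1), b=5^2·(≡1) mod 5; (1|5)=+1, (1|5)=+1; (−1)^{0·2·2}·(+1)^2·(+1)^0 = +1.
v=13: a=13^-1·(≡7), b=13^-1·(≡7) mod 13; (7|13)=-1, (7|13)=-1; (−1)^{-1·-1·6}·(-1)^-1·(-1)^-1 = +1.
v=3: a=3^0·(≡1), b=3^-2·(≡1) mod 3; (1|3)=+1, (1|3)=+1; (−1)^{0·-2·1}·(+1)^-2·(+1)^0 = +1.
v=29: a=29^2·(≡20), b=29^1·(≡7) mod 29; (20|29)=+1, (7|29)=+1; (−1)^{2·1·14}·(+1)^1·(+1)^2 = +1.
v=2: v_2(a)=11, v_2(b)=10; units ≡ 7, 7 (mod 8); ε·ε+αω+βω = 1·1+11·0+10·0 ≡ 1  ⇒  (a,b)_2 = -1.
v=∞: 506974 > 0 and 1859834119 > 0  ⇒  (a,b)_∞ = +1.
|Ram(506974, 1859834119)| = 4, even; anisotropic at {2, 11, 17, 37}.

[2, 11, 17, 37]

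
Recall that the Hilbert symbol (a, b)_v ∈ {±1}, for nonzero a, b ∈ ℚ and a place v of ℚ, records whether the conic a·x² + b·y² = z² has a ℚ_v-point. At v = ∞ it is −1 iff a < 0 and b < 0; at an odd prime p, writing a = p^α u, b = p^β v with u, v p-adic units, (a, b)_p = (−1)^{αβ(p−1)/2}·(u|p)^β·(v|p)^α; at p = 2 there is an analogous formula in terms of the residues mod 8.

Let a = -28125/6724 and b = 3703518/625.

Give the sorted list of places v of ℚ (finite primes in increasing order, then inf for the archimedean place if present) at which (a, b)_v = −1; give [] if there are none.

[5, 13, 17, 19]

(a, b) ≡ (-5, 8398) mod (ℚ^×)²; places V = {2, 3, 5, 7, 13, 17, 19, 41, ∞}.
(a,b)_3: α=2, u≡1; β=2, v≡1 (mod 3); (1|3)=+1, (1|3)=+1; sign (−1)^0·+1^2·+1^2 = +1.
(a,b)_13: α=0, u≡11; β=1, v≡4 (mod 13); (11|13)=-1, (4|13)=+1; sign (−1)^0·-1^1·+1^0 = -1.
(a,b)_2: α=-2, β=1; u≡3, v≡7 (mod 8); ε(u)ε(v)=1·1, αω(v)=-2·0, βω(u)=1·1; sum ≡ 0  ⇒  +1.
(a,b)_17: α=0, u≡3; β=1, v≡13 (mod 17); (3|17)=-1, (13|17)=+1; sign (−1)^0·-1^1·+1^0 = -1.
(a,b)_7: α=0, u≡2; β=2, v≡5 (mod 7); (2|7)=+1, (5|7)=-1; sign (−1)^0·+1^2·-1^0 = +1.
(a,b)_19: α=0, u≡12; β=1, v≡9 (mod 19); (12|19)=-1, (9|19)=+1; sign (−1)^0·-1^1·+1^0 = -1.
(a,b)_5: α=5, u≡4; β=-4, v≡3 (mod 5); (4|5)=+1, (3|5)=-1; sign (−1)^0·+1^-4·-1^5 = -1.
(a,b)_∞: sgn(-5)=−, sgn(8398)=+, so +1.
(a,b)_41: α=-2, u≡31; β=0, v≡7 (mod 41); (31|41)=+1, (7|41)=-1; sign (−1)^0·+1^0·-1^-2 = +1.
|Ram(-5, 8398)| = 4, even; anisotropic at {5, 13, 17, 19}.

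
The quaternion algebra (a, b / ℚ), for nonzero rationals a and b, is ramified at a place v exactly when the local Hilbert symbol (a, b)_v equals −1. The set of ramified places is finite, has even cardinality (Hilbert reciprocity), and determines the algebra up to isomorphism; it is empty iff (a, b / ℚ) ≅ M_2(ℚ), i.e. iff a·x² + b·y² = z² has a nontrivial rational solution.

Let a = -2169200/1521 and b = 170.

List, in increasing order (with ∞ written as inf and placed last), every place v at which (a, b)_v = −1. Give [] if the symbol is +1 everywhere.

[5, 17]

(a, b) ≡ (-5423, 170) mod (ℚ^×)²; places V = {2, 3, 5, 11, 13, 17, 29, ∞}.
(a,b)_∞: sgn(-5423)=−, sgn(170)=+, so +1.
(a,b)_17: α=1, u≡13; β=1, v≡10 (mod 17); (13|17)=+1, (10|17)=-1; sign (−1)^0·+1^1·-1^1 = -1.
(a,b)_13: α=-2, u≡5; β=0, v≡1 (mod 13); (5|13)=-1, (1|13)=+1; sign (−1)^0·-1^0·+1^-2 = +1.
(a,b)_2: α=4, β=1; u≡1, v≡5 (mod 8); ε(u)ε(v)=0·0, αω(v)=4·1, βω(u)=1·0; sum ≡ 0  ⇒  +1.
(a,b)_11: α=1, u≡10; β=0, v≡5 (mod 11); (10|11)=-1, (5|11)=+1; sign (−1)^0·-1^0·+1^1 = +1.
(a,b)_5: α=2, u≡2; β=1, v≡4 (mod 5); (2|5)=-1, (4|5)=+1; sign (−1)^0·-1^1·+1^2 = -1.
(a,b)_3: α=-2, u≡1; β=0, v≡2 (mod 3); (1|3)=+1, (2|3)=-1; sign (−1)^0·+1^0·-1^-2 = +1.
(a,b)_29: α=1, u≡6; β=0, v≡25 (mod 29); (6|29)=+1, (25|29)=+1; sign (−1)^0·+1^0·+1^1 = +1.
(-5423, 170 / ℚ) ramifies at {5, 17}: a division algebra.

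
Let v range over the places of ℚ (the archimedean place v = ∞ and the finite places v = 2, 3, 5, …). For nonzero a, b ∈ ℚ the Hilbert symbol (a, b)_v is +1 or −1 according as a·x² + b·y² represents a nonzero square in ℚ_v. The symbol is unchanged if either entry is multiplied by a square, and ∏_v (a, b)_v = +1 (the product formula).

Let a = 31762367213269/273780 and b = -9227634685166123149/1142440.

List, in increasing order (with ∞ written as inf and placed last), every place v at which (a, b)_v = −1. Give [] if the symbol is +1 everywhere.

Mod squares: a ≡ 6545, b ≡ -13090. Check v ∈ {∞, 2, 3, 5, 7, 11, 13, 17}.
v=3: a=3^-4·(≡2), b=3^0·(≡2) mod 3; (2|3)=-1, (2|3)=-1; (−1)^{-4·0·1}·(-1)^0·(-1)^-4 = +1.
v=7: a=7^5·(≡4), b=7^9·(≡5) mod 7; (4|7)=+1, (5|7)=-1; (−1)^{5·9·3}·(+1)^9·(-1)^5 = +1.
v=13: a=13^-2·(≡7), b=13^-4·(≡12) mod 13; (7|13)=-1, (12|13)=+1; (−1)^{-2·-4·6}·(-1)^-4·(+1)^-2 = +1.
v=5: a=5^-1·(≡4), b=5^-1·(≡2) mod 5; (4|5)=+1, (2|5)=-1; (−1)^{-1·-1·2}·(+1)^-1·(-1)^-1 = -1.
v=11: a=11^3·(≡1), b=11^5·(≡4) mod 11; (1|11)=+1, (4|11)=+1; (−1)^{3·5·5}·(+1)^5·(+1)^3 = -1.
v=2: v_2(a)=-2, v_2(b)=-3; units ≡ 1, 7 (mod 8); ε·ε+αω+βω = 0·1+-2·0+-3·0 ≡ 0  ⇒  (a,b)_2 = +1.
v=17: a=17^5·(≡6), b=17^5·(≡6) mod 17; (6|17)=-1, (6|17)=-1; (−1)^{5·5·8}·(-1)^5·(-1)^5 = +1.
v=∞: 6545 > 0 and -13090 < 0  ⇒  (a,b)_∞ = +1.
Ram(6545, -13090) = {5, 11}; no ℚ_5-point on the conic.

[5, 11]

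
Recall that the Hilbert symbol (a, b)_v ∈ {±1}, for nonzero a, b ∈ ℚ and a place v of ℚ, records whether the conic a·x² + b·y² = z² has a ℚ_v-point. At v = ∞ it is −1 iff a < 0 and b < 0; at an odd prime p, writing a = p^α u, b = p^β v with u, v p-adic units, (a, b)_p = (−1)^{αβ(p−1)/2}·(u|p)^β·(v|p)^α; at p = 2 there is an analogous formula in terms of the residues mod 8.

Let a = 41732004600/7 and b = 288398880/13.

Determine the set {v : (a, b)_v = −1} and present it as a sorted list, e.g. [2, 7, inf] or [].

[2, 3, 5, 17]

(a, b) ≡ (9282, 10010) mod (ℚ^×)²; places V = {2, 3, 5, 7, 11, 13, 17, ∞}.
(a,b)_11: α=2, u≡9; β=1, v≡10 (mod 11); (9|11)=+1, (10|11)=-1; sign (−1)^0·+1^1·-1^2 = +1.
(a,b)_∞: sgn(9282)=+, sgn(10010)=+, so +1.
(a,b)_7: α=-1, u≡6; β=1, v≡4 (mod 7); (6|7)=-1, (4|7)=+1; sign (−1)^1·-1^1·+1^-1 = +1.
(a,b)_13: α=1, u≡12; β=-1, v≡3 (mod 13); (12|13)=+1, (3|13)=+1; sign (−1)^0·+1^-1·+1^1 = +1.
(a,b)_2: α=3, β=5; u≡1, v≡5 (mod 8); ε(u)ε(v)=0·0, αω(v)=3·1, βω(u)=5·0; sum ≡ 1  ⇒  -1.
(a,b)_5: α=2, u≡2; β=1, v≡2 (mod 5); (2|5)=-1, (2|5)=-1; sign (−1)^0·-1^1·-1^2 = -1.
(a,b)_3: α=3, u≡1; β=4, v≡2 (mod 3); (1|3)=+1, (2|3)=-1; sign (−1)^0·+1^4·-1^3 = -1.
(a,b)_17: α=3, u≡2; β=2, v≡12 (mod 17); (2|17)=+1, (12|17)=-1; sign (−1)^0·+1^2·-1^3 = -1.
|Ram(9282, 10010)| = 4, even; anisotropic at {2, 3, 5, 17}.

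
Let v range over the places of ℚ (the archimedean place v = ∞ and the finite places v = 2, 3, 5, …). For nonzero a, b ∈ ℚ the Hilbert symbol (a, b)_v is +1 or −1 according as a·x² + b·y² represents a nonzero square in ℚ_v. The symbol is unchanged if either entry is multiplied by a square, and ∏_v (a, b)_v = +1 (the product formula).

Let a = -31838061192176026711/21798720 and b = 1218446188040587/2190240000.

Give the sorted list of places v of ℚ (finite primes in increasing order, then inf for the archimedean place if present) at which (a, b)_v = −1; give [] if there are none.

(a, b) ≡ (-96422555, 43) mod (ℚ^×)²; places V = {2, 3, 5, 7, 11, 13, 17, 23, 29, 31, 37, 41, 43, ∞}.
(a,b)_7: α=2, u≡2; β=0, v≡4 (mod 7); (2|7)=+1, (4|7)=+1; sign (−1)^0·+1^0·+1^2 = +1.
(a,b)_13: α=0, u≡8; β=-2, v≡12 (mod 13); (8|13)=-1, (12|13)=+1; sign (−1)^0·-1^-2·+1^0 = +1.
(a,b)_∞: sgn(-96422555)=−, sgn(43)=+, so +1.
(a,b)_31: α=1, u≡24; β=0, v≡21 (mod 31); (24|31)=-1, (21|31)=-1; sign (−1)^0·-1^0·-1^1 = -1.
(a,b)_11: α=4, u≡10; β=4, v≡2 (mod 11); (10|11)=-1, (2|11)=-1; sign (−1)^0·-1^4·-1^4 = +1.
(a,b)_2: α=-6, β=-8; u≡5, v≡3 (mod 8); ε(u)ε(v)=0·1, αω(v)=-6·1, βω(u)=-8·1; sum ≡ 0  ⇒  +1.
(a,b)_41: α=2, u≡15; β=2, v≡33 (mod 41); (15|41)=-1, (33|41)=+1; sign (−1)^0·-1^2·+1^2 = +1.
(a,b)_3: α=-4, u≡1; β=-4, v≡1 (mod 3); (1|3)=+1, (1|3)=+1; sign (−1)^0·+1^-4·+1^-4 = +1.
(a,b)_43: α=1, u≡26; β=1, v≡4 (mod 43); (26|43)=-1, (4|43)=+1; sign (−1)^1·-1^1·+1^1 = +1.
(a,b)_37: α=3, u≡18; β=2, v≡8 (mod 37); (18|37)=-1, (8|37)=-1; sign (−1)^0·-1^2·-1^3 = -1.
(a,b)_17: α=1, u≡15; β=0, v≡1 (mod 17); (15|17)=+1, (1|17)=+1; sign (−1)^0·+1^0·+1^1 = +1.
(a,b)_5: α=-1, u≡1; β=-4, v≡3 (mod 5); (1|5)=+1, (3|5)=-1; sign (−1)^0·+1^-4·-1^-1 = -1.
(a,b)_29: α=-2, u≡1; β=2, v≡19 (mod 29); (1|29)=+1, (19|29)=-1; sign (−1)^0·+1^2·-1^-2 = +1.
(a,b)_23: α=1, u≡22; β=0, v≡11 (mod 23); (22|23)=-1, (11|23)=-1; sign (−1)^0·-1^0·-1^1 = -1.
|Ram(-96422555, 43)| = 4, even; anisotropic at {5, 23, 31, 37}.

[5, 23, 31, 37]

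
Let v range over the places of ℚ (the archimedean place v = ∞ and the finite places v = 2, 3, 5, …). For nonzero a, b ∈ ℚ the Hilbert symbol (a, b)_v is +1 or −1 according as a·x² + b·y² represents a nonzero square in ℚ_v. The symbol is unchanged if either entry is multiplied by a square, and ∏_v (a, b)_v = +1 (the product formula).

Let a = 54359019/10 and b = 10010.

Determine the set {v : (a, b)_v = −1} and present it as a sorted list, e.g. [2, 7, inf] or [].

[2, 7, 11, 13]

Mod squares: a ≡ 110, b ≡ 10010. Check v ∈ {∞, 2, 3, 5, 7, 11, 13, 19}.
v=5: a=5^-1·(≡2), b=5^1·(≡2) mod 5; (2|5)=-1, (2|5)=-1; (−1)^{-1·1·2}·(-1)^1·(-1)^-1 = +1.
v=3: a=3^4·(≡2), b=3^0·(≡2) mod 3; (2|3)=-1, (2|3)=-1; (−1)^{4·0·1}·(-1)^0·(-1)^4 = +1.
v=11: a=11^1·(≡10), b=11^1·(≡8) mod 11; (10|11)=-1, (8|11)=-1; (−1)^{1·1·5}·(-1)^1·(-1)^1 = -1.
v=2: v_2(a)=-1, v_2(b)=1; units ≡ 7, 5 (mod 8); ε·ε+αω+βω = 1·0+-1·1+1·0 ≡ 1  ⇒  (a,b)_2 = -1.
v=7: a=7^0·(≡5), b=7^1·(≡2) mod 7; (5|7)=-1, (2|7)=+1; (−1)^{0·1·3}·(-1)^1·(+1)^0 = -1.
v=13: a=13^2·(≡7), b=13^1·(≡3) mod 13; (7|13)=-1, (3|13)=+1; (−1)^{2·1·6}·(-1)^1·(+1)^2 = -1.
v=∞: 110 > 0 and 10010 > 0  ⇒  (a,b)_∞ = +1.
v=19: a=19^2·(≡8), b=19^0·(≡16) mod 19; (8|19)=-1, (16|19)=+1; (−1)^{2·0·9}·(-1)^0·(+1)^2 = +1.
Ram(110, 10010) = {2, 7, 11, 13}; no ℚ_2-point on the conic.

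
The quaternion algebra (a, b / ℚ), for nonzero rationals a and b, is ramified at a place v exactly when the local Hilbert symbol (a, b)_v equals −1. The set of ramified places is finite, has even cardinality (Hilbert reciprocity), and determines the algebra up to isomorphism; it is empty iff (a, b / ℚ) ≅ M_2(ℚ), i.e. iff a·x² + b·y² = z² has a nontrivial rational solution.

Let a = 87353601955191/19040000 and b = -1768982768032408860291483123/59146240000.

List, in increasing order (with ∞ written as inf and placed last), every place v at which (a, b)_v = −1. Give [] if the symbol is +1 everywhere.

[17, 31]

(a, b) ≡ (66521, -158627) mod (ℚ^×)²; places V = {2, 3, 5, 7, 11, 13, 17, 19, 23, 31, 43, ∞}.
(a,b)_31: α=0, u≡27; β=1, v≡21 (mod 31); (27|31)=-1, (21|31)=-1; sign (−1)^0·-1^1·-1^0 = -1.
(a,b)_5: α=-4, u≡4; β=-4, v≡3 (mod 5); (4|5)=+1, (3|5)=-1; sign (−1)^0·+1^-4·-1^-4 = +1.
(a,b)_23: α=0, u≡11; β=2, v≡12 (mod 23); (11|23)=-1, (12|23)=+1; sign (−1)^0·-1^2·+1^0 = +1.
(a,b)_17: α=-1, u≡5; β=3, v≡13 (mod 17); (5|17)=-1, (13|17)=+1; sign (−1)^0·-1^3·+1^-1 = -1.
(a,b)_3: α=6, u≡2; β=2, v≡1 (mod 3); (2|3)=-1, (1|3)=+1; sign (−1)^0·-1^2·+1^6 = +1.
(a,b)_2: α=-8, β=-18; u≡1, v≡5 (mod 8); ε(u)ε(v)=0·0, αω(v)=-8·1, βω(u)=-18·0; sum ≡ 0  ⇒  +1.
(a,b)_∞: sgn(66521)=+, sgn(-158627)=−, so +1.
(a,b)_19: α=0, u≡10; β=-2, v≡7 (mod 19); (10|19)=-1, (7|19)=+1; sign (−1)^0·-1^-2·+1^0 = +1.
(a,b)_7: α=-1, u≡4; β=1, v≡5 (mod 7); (4|7)=+1, (5|7)=-1; sign (−1)^1·+1^1·-1^-1 = +1.
(a,b)_43: α=1, u≡22; β=3, v≡14 (mod 43); (22|43)=-1, (14|43)=+1; sign (−1)^1·-1^3·+1^1 = +1.
(a,b)_13: α=1, u≡2; β=2, v≡1 (mod 13); (2|13)=-1, (1|13)=+1; sign (−1)^0·-1^2·+1^1 = +1.
(a,b)_11: α=8, u≡5; β=10, v≡3 (mod 11); (5|11)=+1, (3|11)=+1; sign (−1)^0·+1^10·+1^8 = +1.
(66521, -158627 / ℚ) ramifies at {17, 31}: a division algebra.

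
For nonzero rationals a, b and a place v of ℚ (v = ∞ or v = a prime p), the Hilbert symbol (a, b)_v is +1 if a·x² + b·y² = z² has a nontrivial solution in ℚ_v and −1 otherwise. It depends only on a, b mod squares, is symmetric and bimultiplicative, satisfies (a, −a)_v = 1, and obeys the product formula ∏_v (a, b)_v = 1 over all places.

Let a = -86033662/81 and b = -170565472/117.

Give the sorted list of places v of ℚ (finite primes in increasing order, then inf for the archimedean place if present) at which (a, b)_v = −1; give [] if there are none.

[23, inf]

(a, b) ≡ (-711022, -23374) mod (ℚ^×)²; places V = {2, 3, 7, 11, 13, 23, 29, 31, 41, ∞}.
(a,b)_2: α=1, β=5; u≡1, v≡1 (mod 8); ε(u)ε(v)=0·0, αω(v)=1·0, βω(u)=5·0; sum ≡ 0  ⇒  +1.
(a,b)_3: α=-4, u≡2; β=-2, v≡2 (mod 3); (2|3)=-1, (2|3)=-1; sign (−1)^0·-1^-2·-1^-4 = +1.
(a,b)_13: α=1, u≡9; β=-1, v≡3 (mod 13); (9|13)=+1, (3|13)=+1; sign (−1)^0·+1^-1·+1^1 = +1.
(a,b)_41: α=1, u≡2; β=0, v≡10 (mod 41); (2|41)=+1, (10|41)=+1; sign (−1)^0·+1^0·+1^1 = +1.
(a,b)_31: α=0, u≡14; β=1, v≡11 (mod 31); (14|31)=+1, (11|31)=-1; sign (−1)^0·+1^1·-1^0 = +1.
(a,b)_11: α=2, u≡10; β=2, v≡1 (mod 11); (10|11)=-1, (1|11)=+1; sign (−1)^0·-1^2·+1^2 = +1.
(a,b)_23: α=1, u≡22; β=0, v≡22 (mod 23); (22|23)=-1, (22|23)=-1; sign (−1)^0·-1^0·-1^1 = -1.
(a,b)_7: α=0, u≡5; β=2, v≡5 (mod 7); (5|7)=-1, (5|7)=-1; sign (−1)^0·-1^2·-1^0 = +1.
(a,b)_∞: sgn(-711022)=−, sgn(-23374)=−, so -1.
(a,b)_29: α=1, u≡6; β=1, v≡9 (mod 29); (6|29)=+1, (9|29)=+1; sign (−1)^0·+1^1·+1^1 = +1.
(-711022, -23374 / ℚ) ramifies at {23, ∞}: a division algebra.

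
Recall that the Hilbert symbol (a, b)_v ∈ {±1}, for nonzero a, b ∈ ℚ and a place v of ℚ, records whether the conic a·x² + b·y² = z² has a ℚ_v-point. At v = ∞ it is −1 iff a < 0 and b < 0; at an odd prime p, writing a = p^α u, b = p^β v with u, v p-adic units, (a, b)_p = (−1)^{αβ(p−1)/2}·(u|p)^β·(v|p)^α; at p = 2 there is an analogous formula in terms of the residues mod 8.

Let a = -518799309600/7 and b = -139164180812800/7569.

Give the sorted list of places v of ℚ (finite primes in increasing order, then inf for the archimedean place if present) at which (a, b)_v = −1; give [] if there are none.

[2, 3, 13, inf]

Mod squares: a ≡ -462, b ≡ -13. Check v ∈ {∞, 2, 3, 5, 7, 11, 13, 29, 31}.
v=11: a=11^3·(≡8), b=11^4·(≡3) mod 11; (8|11)=-1, (3|11)=+1; (−1)^{3·4·5}·(-1)^4·(+1)^3 = +1.
v=31: a=31^2·(≡21), b=31^0·(≡9) mod 31; (21|31)=-1, (9|31)=+1; (−1)^{2·0·15}·(-1)^0·(+1)^2 = +1.
v=29: a=29^0·(≡2), b=29^-2·(≡20) mod 29; (2|29)=-1, (20|29)=+1; (−1)^{0·-2·14}·(-1)^-2·(+1)^0 = +1.
v=5: a=5^2·(≡3), b=5^2·(≡2) mod 5; (3|5)=-1, (2|5)=-1; (−1)^{2·2·2}·(-1)^2·(-1)^2 = +1.
v=∞: -462 < 0 and -13 < 0  ⇒  (a,b)_∞ = -1.
v=3: a=3^1·(≡2), b=3^-2·(≡2) mod 3; (2|3)=-1, (2|3)=-1; (−1)^{1·-2·1}·(-1)^-2·(-1)^1 = -1.
v=7: a=7^-1·(≡2), b=7^0·(≡2) mod 7; (2|7)=+1, (2|7)=+1; (−1)^{-1·0·3}·(+1)^0·(+1)^-1 = +1.
v=2: v_2(a)=5, v_2(b)=10; units ≡ 1, 3 (mod 8); ε·ε+αω+βω = 0·1+5·1+10·0 ≡ 1  ⇒  (a,b)_2 = -1.
v=13: a=13^2·(≡2), b=13^5·(≡10) mod 13; (2|13)=-1, (10|13)=+1; (−1)^{2·5·6}·(-1)^5·(+1)^2 = -1.
|Ram(-462, -13)| = 4, even; anisotropic at {2, 3, 13, ∞}.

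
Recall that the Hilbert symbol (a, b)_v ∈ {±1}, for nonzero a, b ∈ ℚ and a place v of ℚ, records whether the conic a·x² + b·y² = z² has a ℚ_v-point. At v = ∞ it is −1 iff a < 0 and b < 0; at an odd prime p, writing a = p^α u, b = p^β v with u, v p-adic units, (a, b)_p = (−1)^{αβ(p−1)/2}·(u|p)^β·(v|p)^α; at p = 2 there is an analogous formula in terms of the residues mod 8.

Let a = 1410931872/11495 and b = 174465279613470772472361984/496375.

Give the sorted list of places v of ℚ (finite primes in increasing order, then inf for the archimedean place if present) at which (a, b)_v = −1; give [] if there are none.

[5, 11, 19, 23]

(a, b) ≡ (3990, 3795) mod (ℚ^×)²; places V = {2, 3, 5, 7, 11, 19, 23, ∞}.
(a,b)_2: α=5, β=10; u≡3, v≡3 (mod 8); ε(u)ε(v)=1·1, αω(v)=5·1, βω(u)=10·1; sum ≡ 0  ⇒  +1.
(a,b)_11: α=-2, u≡6; β=-1, v≡1 (mod 11); (6|11)=-1, (1|11)=+1; sign (−1)^0·-1^-1·+1^-2 = -1.
(a,b)_7: α=3, u≡3; β=10, v≡4 (mod 7); (3|7)=-1, (4|7)=+1; sign (−1)^0·-1^10·+1^3 = +1.
(a,b)_19: α=-1, u≡5; β=-2, v≡13 (mod 19); (5|19)=+1, (13|19)=-1; sign (−1)^0·+1^-2·-1^-1 = -1.
(a,b)_3: α=5, u≡1; β=11, v≡2 (mod 3); (1|3)=+1, (2|3)=-1; sign (−1)^1·+1^11·-1^5 = +1.
(a,b)_∞: sgn(3990)=+, sgn(3795)=+, so +1.
(a,b)_5: α=-1, u≡3; β=-3, v≡4 (mod 5); (3|5)=-1, (4|5)=+1; sign (−1)^0·-1^-3·+1^-1 = -1.
(a,b)_23: α=2, u≡10; β=7, v≡13 (mod 23); (10|23)=-1, (13|23)=+1; sign (−1)^0·-1^7·+1^2 = -1.
(3990, 3795 / ℚ) ramifies at {5, 11, 19, 23}: a division algebra.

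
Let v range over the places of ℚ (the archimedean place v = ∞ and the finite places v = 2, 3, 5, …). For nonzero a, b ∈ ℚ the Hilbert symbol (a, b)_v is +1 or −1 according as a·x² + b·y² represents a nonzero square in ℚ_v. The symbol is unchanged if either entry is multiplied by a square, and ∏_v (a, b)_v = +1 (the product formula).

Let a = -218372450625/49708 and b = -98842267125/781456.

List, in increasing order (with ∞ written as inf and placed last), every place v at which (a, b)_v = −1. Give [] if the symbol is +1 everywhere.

[5, 23, 43, inf]

Mod squares: a ≡ -695267, b ≡ -182965. Check v ∈ {∞, 2, 3, 5, 7, 13, 17, 19, 23, 37, 43}.
v=3: a=3^2·(≡1), b=3^2·(≡2) mod 3; (1|3)=+1, (2|3)=-1; (−1)^{2·2·1}·(+1)^2·(-1)^2 = +1.
v=37: a=37^1·(≡31), b=37^1·(≡18) mod 37; (31|37)=-1, (18|37)=-1; (−1)^{1·1·18}·(-1)^1·(-1)^1 = +1.
v=13: a=13^0·(≡1), b=13^-2·(≡1) mod 13; (1|13)=+1, (1|13)=+1; (−1)^{0·-2·6}·(+1)^-2·(+1)^0 = +1.
v=17: a=17^-2·(≡8), b=17^-2·(≡11) mod 17; (8|17)=+1, (11|17)=-1; (−1)^{-2·-2·8}·(+1)^-2·(-1)^-2 = +1.
v=5: a=5^4·(≡3), b=5^3·(≡3) mod 5; (3|5)=-1, (3|5)=-1; (−1)^{4·3·2}·(-1)^3·(-1)^4 = -1.
v=7: a=7^4·(≡4), b=7^4·(≡2) mod 7; (4|7)=+1, (2|7)=+1; (−1)^{4·4·3}·(+1)^4·(+1)^4 = +1.
v=43: a=43^-1·(≡37), b=43^1·(≡12) mod 43; (37|43)=-1, (12|43)=-1; (−1)^{-1·1·21}·(-1)^1·(-1)^-1 = -1.
v=19: a=19^1·(≡7), b=19^0·(≡17) mod 19; (7|19)=+1, (17|19)=+1; (−1)^{1·0·9}·(+1)^0·(+1)^1 = +1.
v=2: v_2(a)=-2, v_2(b)=-4; units ≡ 5, 3 (mod 8); ε·ε+αω+βω = 0·1+-2·1+-4·1 ≡ 0  ⇒  (a,b)_2 = +1.
v=∞: -695267 < 0 and -182965 < 0  ⇒  (a,b)_∞ = -1.
v=23: a=23^1·(≡4), b=23^1·(≡9) mod 23; (4|23)=+1, (9|23)=+1; (−1)^{1·1·11}·(+1)^1·(+1)^1 = -1.
Ram(-695267, -182965) = {5, 23, 43, ∞}; no ℚ_5-point on the conic.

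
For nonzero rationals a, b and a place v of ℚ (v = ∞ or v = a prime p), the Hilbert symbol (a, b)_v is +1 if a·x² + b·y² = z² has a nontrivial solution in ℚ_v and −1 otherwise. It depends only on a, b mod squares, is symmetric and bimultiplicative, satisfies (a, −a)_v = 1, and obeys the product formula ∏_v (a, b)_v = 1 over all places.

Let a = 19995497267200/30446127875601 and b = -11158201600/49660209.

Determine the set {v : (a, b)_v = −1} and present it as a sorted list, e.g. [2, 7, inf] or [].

[2, 13, 17, 23]

Mod squares: a ≡ 5083, b ≡ -35581. Check v ∈ {∞, 2, 3, 5, 7, 13, 17, 23, 29}.
v=∞: 5083 > 0 and -35581 < 0  ⇒  (a,b)_∞ = +1.
v=7: a=7^4·(≡2), b=7^3·(≡3) mod 7; (2|7)=+1, (3|7)=-1; (−1)^{4·3·3}·(+1)^3·(-1)^4 = +1.
v=17: a=17^1·(≡5), b=17^1·(≡9) mod 17; (5|17)=-1, (9|17)=+1; (−1)^{1·1·8}·(-1)^1·(+1)^1 = -1.
v=2: v_2(a)=16, v_2(b)=8; units ≡ 3, 3 (mod 8); ε·ε+αω+βω = 1·1+16·1+8·1 ≡ 1  ⇒  (a,b)_2 = -1.
v=3: a=3^-16·(≡1), b=3^-10·(≡2) mod 3; (1|3)=+1, (2|3)=-1; (−1)^{-16·-10·1}·(+1)^-10·(-1)^-16 = +1.
v=13: a=13^1·(≡10), b=13^1·(≡6) mod 13; (10|13)=+1, (6|13)=-1; (−1)^{1·1·6}·(+1)^1·(-1)^1 = -1.
v=5: a=5^2·(≡3), b=5^2·(≡4) mod 5; (3|5)=-1, (4|5)=+1; (−1)^{2·2·2}·(-1)^2·(+1)^2 = +1.
v=23: a=23^1·(≡5), b=23^1·(≡14) mod 23; (5|23)=-1, (14|23)=-1; (−1)^{1·1·11}·(-1)^1·(-1)^1 = -1.
v=29: a=29^-4·(≡8), b=29^-2·(≡15) mod 29; (8|29)=-1, (15|29)=-1; (−1)^{-4·-2·14}·(-1)^-2·(-1)^-4 = +1.
(5083, -35581 / ℚ) ramifies at {2, 13, 17, 23}: a division algebra.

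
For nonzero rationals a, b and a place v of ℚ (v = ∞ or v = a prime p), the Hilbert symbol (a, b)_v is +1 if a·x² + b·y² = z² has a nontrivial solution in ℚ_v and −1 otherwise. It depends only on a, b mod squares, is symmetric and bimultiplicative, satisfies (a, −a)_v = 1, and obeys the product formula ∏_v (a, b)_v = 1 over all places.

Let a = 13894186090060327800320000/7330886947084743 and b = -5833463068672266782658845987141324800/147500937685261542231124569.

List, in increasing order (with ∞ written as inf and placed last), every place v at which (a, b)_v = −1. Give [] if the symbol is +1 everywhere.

[17, 23, 29, 31]

(a, b) ≡ (9794941, -61639563713) mod (ℚ^×)²; places V = {2, 3, 5, 7, 11, 13, 17, 19, 23, 29, 31, 37, 41, 47, ∞}.
(a,b)_29: α=2, u≡11; β=3, v≡6 (mod 29); (11|29)=-1, (6|29)=+1; sign (−1)^0·-1^3·+1^2 = -1.
(a,b)_47: α=1, u≡35; β=3, v≡7 (mod 47); (35|47)=-1, (7|47)=+1; sign (−1)^1·-1^3·+1^1 = +1.
(a,b)_3: α=-8, u≡1; β=-12, v≡1 (mod 3); (1|3)=+1, (1|3)=+1; sign (−1)^0·+1^-12·+1^-8 = +1.
(a,b)_∞: sgn(9794941)=+, sgn(-61639563713)=−, so +1.
(a,b)_13: α=1, u≡4; β=1, v≡1 (mod 13); (4|13)=+1, (1|13)=+1; sign (−1)^0·+1^1·+1^1 = +1.
(a,b)_5: α=4, u≡4; β=2, v≡2 (mod 5); (4|5)=+1, (2|5)=-1; sign (−1)^0·+1^2·-1^4 = +1.
(a,b)_17: α=1, u≡9; β=1, v≡3 (mod 17); (9|17)=+1, (3|17)=-1; sign (−1)^0·+1^1·-1^1 = -1.
(a,b)_19: α=4, u≡7; β=6, v≡13 (mod 19); (7|19)=+1, (13|19)=-1; sign (−1)^0·+1^6·-1^4 = +1.
(a,b)_7: α=-2, u≡4; β=-5, v≡4 (mod 7); (4|7)=+1, (4|7)=+1; sign (−1)^0·+1^-5·+1^-2 = +1.
(a,b)_23: α=-3, u≡10; β=-5, v≡20 (mod 23); (10|23)=-1, (20|23)=-1; sign (−1)^1·-1^-5·-1^-3 = -1.
(a,b)_37: α=-4, u≡35; β=-6, v≡24 (mod 37); (35|37)=-1, (24|37)=-1; sign (−1)^0·-1^-6·-1^-4 = +1.
(a,b)_31: α=2, u≡3; β=3, v≡6 (mod 31); (3|31)=-1, (6|31)=-1; sign (−1)^0·-1^3·-1^2 = -1.
(a,b)_11: α=2, u≡2; β=6, v≡9 (mod 11); (2|11)=-1, (9|11)=+1; sign (−1)^0·-1^6·+1^2 = +1.
(a,b)_2: α=12, β=12; u≡5, v≡7 (mod 8); ε(u)ε(v)=0·1, αω(v)=12·0, βω(u)=12·1; sum ≡ 0  ⇒  +1.
(a,b)_41: α=1, u≡30; β=1, v≡17 (mod 41); (30|41)=-1, (17|41)=-1; sign (−1)^0·-1^1·-1^1 = +1.
|Ram(9794941, -61639563713)| = 4, even; anisotropic at {17, 23, 29, 31}.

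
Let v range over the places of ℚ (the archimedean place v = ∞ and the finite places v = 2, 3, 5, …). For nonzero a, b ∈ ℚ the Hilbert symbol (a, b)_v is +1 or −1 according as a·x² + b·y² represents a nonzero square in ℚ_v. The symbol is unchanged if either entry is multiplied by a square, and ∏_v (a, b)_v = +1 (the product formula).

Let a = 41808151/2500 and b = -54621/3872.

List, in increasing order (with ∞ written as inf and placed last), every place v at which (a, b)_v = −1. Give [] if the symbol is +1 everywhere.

[2, 7, 11, 19]

Mod squares: a ≡ 24871, b ≡ -42. Check v ∈ {∞, 2, 3, 5, 7, 11, 17, 19, 41}.
v=17: a=17^1·(≡15), b=17^2·(≡9) mod 17; (15|17)=+1, (9|17)=+1; (−1)^{1·2·8}·(+1)^2·(+1)^1 = +1.
v=41: a=41^2·(≡16), b=41^0·(≡20) mod 41; (16|41)=+1, (20|41)=+1; (−1)^{2·0·20}·(+1)^0·(+1)^2 = +1.
v=2: v_2(a)=-2, v_2(b)=-5; units ≡ 7, 3 (mod 8); ε·ε+αω+βω = 1·1+-2·1+-5·0 ≡ 1  ⇒  (a,b)_2 = -1.
v=19: a=19^1·(≡7), b=19^0·(≡18) mod 19; (7|19)=+1, (18|19)=-1; (−1)^{1·0·9}·(+1)^0·(-1)^1 = -1.
v=11: a=11^1·(≡7), b=11^-2·(≡6) mod 11; (7|11)=-1, (6|11)=-1; (−1)^{1·-2·5}·(-1)^-2·(-1)^1 = -1.
v=7: a=7^1·(≡4), b=7^1·(≡2) mod 7; (4|7)=+1, (2|7)=+1; (−1)^{1·1·3}·(+1)^1·(+1)^1 = -1.
v=3: a=3^0·(≡1), b=3^3·(≡1) mod 3; (1|3)=+1, (1|3)=+1; (−1)^{0·3·1}·(+1)^3·(+1)^0 = +1.
v=5: a=5^-4·(≡4), b=5^0·(≡2) mod 5; (4|5)=+1, (2|5)=-1; (−1)^{-4·0·2}·(+1)^0·(-1)^-4 = +1.
v=∞: 24871 > 0 and -42 < 0  ⇒  (a,b)_∞ = +1.
|Ram(24871, -42)| = 4, even; anisotropic at {2, 7, 11, 19}.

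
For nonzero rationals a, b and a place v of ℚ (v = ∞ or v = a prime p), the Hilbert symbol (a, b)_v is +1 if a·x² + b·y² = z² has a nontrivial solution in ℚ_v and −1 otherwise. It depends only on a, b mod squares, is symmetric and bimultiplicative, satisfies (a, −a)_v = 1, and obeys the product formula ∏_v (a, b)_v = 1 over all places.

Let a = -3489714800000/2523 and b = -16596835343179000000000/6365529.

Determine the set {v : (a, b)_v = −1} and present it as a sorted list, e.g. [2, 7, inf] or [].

[3, inf]

(a, b) ≡ (-4290, -910) mod (ℚ^×)²; places V = {2, 3, 5, 7, 11, 13, 19, 29, ∞}.
(a,b)_29: α=-2, u≡15; β=-4, v≡19 (mod 29); (15|29)=-1, (19|29)=-1; sign (−1)^0·-1^-4·-1^-2 = +1.
(a,b)_7: α=0, u≡4; β=3, v≡6 (mod 7); (4|7)=+1, (6|7)=-1; sign (−1)^0·+1^3·-1^0 = +1.
(a,b)_2: α=7, β=9; u≡7, v≡1 (mod 8); ε(u)ε(v)=1·0, αω(v)=7·0, βω(u)=9·0; sum ≡ 0  ⇒  +1.
(a,b)_19: α=2, u≡16; β=4, v≡8 (mod 19); (16|19)=+1, (8|19)=-1; sign (−1)^0·+1^4·-1^2 = +1.
(a,b)_11: α=1, u≡6; β=0, v≡5 (mod 11); (6|11)=-1, (5|11)=+1; sign (−1)^0·-1^0·+1^1 = +1.
(a,b)_13: α=3, u≡8; β=5, v≡6 (mod 13); (8|13)=-1, (6|13)=-1; sign (−1)^0·-1^5·-1^3 = +1.
(a,b)_∞: sgn(-4290)=−, sgn(-910)=−, so -1.
(a,b)_3: α=-1, u≡1; β=-2, v≡2 (mod 3); (1|3)=+1, (2|3)=-1; sign (−1)^0·+1^-2·-1^-1 = -1.
(a,b)_5: α=5, u≡3; β=9, v≡3 (mod 5); (3|5)=-1, (3|5)=-1; sign (−1)^0·-1^9·-1^5 = +1.
Ram(-4290, -910) = {3, ∞}; no ℚ_3-point on the conic.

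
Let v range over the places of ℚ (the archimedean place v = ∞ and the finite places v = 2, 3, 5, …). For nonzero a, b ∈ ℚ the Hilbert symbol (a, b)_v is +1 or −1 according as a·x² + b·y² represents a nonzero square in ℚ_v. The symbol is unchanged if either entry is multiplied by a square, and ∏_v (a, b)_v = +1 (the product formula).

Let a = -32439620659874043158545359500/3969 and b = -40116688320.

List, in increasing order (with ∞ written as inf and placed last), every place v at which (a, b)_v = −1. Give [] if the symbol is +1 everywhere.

Mod squares: a ≡ -9084395, b ≡ -626823255. Check v ∈ {∞, 2, 3, 5, 7, 11, 13, 23, 29, 31, 43, 47}.
v=23: a=23^2·(≡20), b=23^1·(≡10) mod 23; (20|23)=-1, (10|23)=-1; (−1)^{2·1·11}·(-1)^1·(-1)^2 = -1.
v=5: a=5^3·(≡1), b=5^1·(≡1) mod 5; (1|5)=+1, (1|5)=+1; (−1)^{3·1·2}·(+1)^1·(+1)^3 = +1.
v=∞: -9084395 < 0 and -626823255 < 0  ⇒  (a,b)_∞ = -1.
v=11: a=11^2·(≡8), b=11^0·(≡6) mod 11; (8|11)=-1, (6|11)=-1; (−1)^{2·0·5}·(-1)^0·(-1)^2 = +1.
v=7: a=7^-2·(≡1), b=7^0·(≡5) mod 7; (1|7)=+1, (5|7)=-1; (−1)^{-2·0·3}·(+1)^0·(-1)^-2 = +1.
v=3: a=3^-4·(≡1), b=3^1·(≡2) mod 3; (1|3)=+1, (2|3)=-1; (−1)^{-4·1·1}·(+1)^1·(-1)^-4 = +1.
v=43: a=43^3·(≡33), b=43^1·(≡35) mod 43; (33|43)=-1, (35|43)=+1; (−1)^{3·1·21}·(-1)^1·(+1)^3 = +1.
v=13: a=13^2·(≡2), b=13^0·(≡6) mod 13; (2|13)=-1, (6|13)=-1; (−1)^{2·0·6}·(-1)^0·(-1)^2 = +1.
v=47: a=47^3·(≡22), b=47^1·(≡42) mod 47; (22|47)=-1, (42|47)=+1; (−1)^{3·1·23}·(-1)^1·(+1)^3 = +1.
v=31: a=31^3·(≡22), b=31^1·(≡3) mod 31; (22|31)=-1, (3|31)=-1; (−1)^{3·1·15}·(-1)^1·(-1)^3 = -1.
v=29: a=29^3·(≡27), b=29^1·(≡24) mod 29; (27|29)=-1, (24|29)=+1; (−1)^{3·1·14}·(-1)^1·(+1)^3 = -1.
v=2: v_2(a)=2, v_2(b)=6; units ≡ 5, 1 (mod 8); ε·ε+αω+βω = 0·0+2·0+6·1 ≡ 0  ⇒  (a,b)_2 = +1.
(-9084395, -626823255 / ℚ) ramifies at {23, 29, 31, ∞}: a division algebra.

[23, 29, 31, inf]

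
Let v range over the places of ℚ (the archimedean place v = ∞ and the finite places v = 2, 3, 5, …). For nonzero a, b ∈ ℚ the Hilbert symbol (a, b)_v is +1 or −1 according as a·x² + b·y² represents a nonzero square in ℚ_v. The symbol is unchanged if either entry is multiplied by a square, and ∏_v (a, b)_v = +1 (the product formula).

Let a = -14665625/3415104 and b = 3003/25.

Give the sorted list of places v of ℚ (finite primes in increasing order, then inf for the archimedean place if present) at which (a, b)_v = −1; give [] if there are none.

(a, b) ≡ (-65, 3003) mod (ℚ^×)²; places V = {2, 3, 5, 7, 11, 13, 19, ∞}.
(a,b)_19: α=2, u≡9; β=0, v≡16 (mod 19); (9|19)=+1, (16|19)=+1; sign (−1)^0·+1^0·+1^2 = +1.
(a,b)_∞: sgn(-65)=−, sgn(3003)=+, so +1.
(a,b)_13: α=1, u≡7; β=1, v≡3 (mod 13); (7|13)=-1, (3|13)=+1; sign (−1)^0·-1^1·+1^1 = -1.
(a,b)_2: α=-6, β=0; u≡7, v≡3 (mod 8); ε(u)ε(v)=1·1, αω(v)=-6·1, βω(u)=0·0; sum ≡ 1  ⇒  -1.
(a,b)_3: α=-2, u≡1; β=1, v≡2 (mod 3); (1|3)=+1, (2|3)=-1; sign (−1)^0·+1^1·-1^-2 = +1.
(a,b)_11: α=-2, u≡9; β=1, v≡3 (mod 11); (9|11)=+1, (3|11)=+1; sign (−1)^0·+1^1·+1^-2 = +1.
(a,b)_5: α=5, u≡3; β=-2, v≡3 (mod 5); (3|5)=-1, (3|5)=-1; sign (−1)^0·-1^-2·-1^5 = -1.
(a,b)_7: α=-2, u≡3; β=1, v≡4 (mod 7); (3|7)=-1, (4|7)=+1; sign (−1)^0·-1^1·+1^-2 = -1.
Ram(-65, 3003) = {2, 5, 7, 13}; no ℚ_2-point on the conic.

[2, 5, 7, 13]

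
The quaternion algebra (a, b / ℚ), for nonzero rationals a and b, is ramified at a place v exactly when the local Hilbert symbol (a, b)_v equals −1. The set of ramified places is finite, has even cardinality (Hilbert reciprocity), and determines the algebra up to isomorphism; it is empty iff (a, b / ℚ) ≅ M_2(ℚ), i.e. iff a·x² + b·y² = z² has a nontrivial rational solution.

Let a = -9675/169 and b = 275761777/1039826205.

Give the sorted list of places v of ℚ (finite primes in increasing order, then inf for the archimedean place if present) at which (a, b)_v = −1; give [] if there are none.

(a, b) ≡ (-43, 3485) mod (ℚ^×)²; places V = {2, 3, 5, 11, 13, 17, 19, 23, 37, 41, 43, ∞}.
(a,b)_23: α=0, u≡1; β=-2, v≡3 (mod 23); (1|23)=+1, (3|23)=+1; sign (−1)^0·+1^-2·+1^0 = +1.
(a,b)_19: α=0, u≡2; β=-2, v≡18 (mod 19); (2|19)=-1, (18|19)=-1; sign (−1)^0·-1^-2·-1^0 = +1.
(a,b)_∞: sgn(-43)=−, sgn(3485)=+, so +1.
(a,b)_3: α=2, u≡2; β=-2, v≡2 (mod 3); (2|3)=-1, (2|3)=-1; sign (−1)^0·-1^-2·-1^2 = +1.
(a,b)_17: α=0, u≡2; β=3, v≡2 (mod 17); (2|17)=+1, (2|17)=+1; sign (−1)^0·+1^3·+1^0 = +1.
(a,b)_37: α=0, u≡15; β=2, v≡16 (mod 37); (15|37)=-1, (16|37)=+1; sign (−1)^0·-1^2·+1^0 = +1.
(a,b)_13: α=-2, u≡10; β=0, v≡9 (mod 13); (10|13)=+1, (9|13)=+1; sign (−1)^0·+1^0·+1^-2 = +1.
(a,b)_43: α=1, u≡32; β=0, v≡19 (mod 43); (32|43)=-1, (19|43)=-1; sign (−1)^0·-1^0·-1^1 = -1.
(a,b)_41: α=0, u≡33; β=1, v≡3 (mod 41); (33|41)=+1, (3|41)=-1; sign (−1)^0·+1^1·-1^0 = +1.
(a,b)_11: α=0, u≡4; β=-2, v≡3 (mod 11); (4|11)=+1, (3|11)=+1; sign (−1)^0·+1^-2·+1^0 = +1.
(a,b)_2: α=0, β=0; u≡5, v≡5 (mod 8); ε(u)ε(v)=0·0, αω(v)=0·1, βω(u)=0·1; sum ≡ 0  ⇒  +1.
(a,b)_5: α=2, u≡2; β=-1, v≡2 (mod 5); (2|5)=-1, (2|5)=-1; sign (−1)^0·-1^-1·-1^2 = -1.
|Ram(-43, 3485)| = 2, even; anisotropic at {5, 43}.

[5, 43]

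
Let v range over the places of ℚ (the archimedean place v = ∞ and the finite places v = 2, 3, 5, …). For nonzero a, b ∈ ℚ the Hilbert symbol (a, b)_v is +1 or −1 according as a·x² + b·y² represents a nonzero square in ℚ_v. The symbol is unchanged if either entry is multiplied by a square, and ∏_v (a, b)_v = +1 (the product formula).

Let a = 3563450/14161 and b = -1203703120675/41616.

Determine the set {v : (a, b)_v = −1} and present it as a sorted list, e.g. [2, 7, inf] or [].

(a, b) ≡ (1178, -1147) mod (ℚ^×)²; places V = {2, 3, 5, 7, 11, 17, 19, 31, 37, ∞}.
(a,b)_37: α=0, u≡2; β=1, v≡17 (mod 37); (2|37)=-1, (17|37)=-1; sign (−1)^0·-1^1·-1^0 = -1.
(a,b)_∞: sgn(1178)=+, sgn(-1147)=−, so +1.
(a,b)_2: α=1, β=-4; u≡5, v≡5 (mod 8); ε(u)ε(v)=0·0, αω(v)=1·1, βω(u)=-4·1; sum ≡ 1  ⇒  -1.
(a,b)_11: α=2, u≡9; β=2, v≡2 (mod 11); (9|11)=+1, (2|11)=-1; sign (−1)^0·+1^2·-1^2 = +1.
(a,b)_31: α=1, u≡10; β=3, v≡14 (mod 31); (10|31)=+1, (14|31)=+1; sign (−1)^1·+1^3·+1^1 = -1.
(a,b)_19: α=1, u≡16; β=2, v≡12 (mod 19); (16|19)=+1, (12|19)=-1; sign (−1)^0·+1^2·-1^1 = -1.
(a,b)_3: α=0, u≡2; β=-2, v≡2 (mod 3); (2|3)=-1, (2|3)=-1; sign (−1)^0·-1^-2·-1^0 = +1.
(a,b)_5: α=2, u≡3; β=2, v≡3 (mod 5); (3|5)=-1, (3|5)=-1; sign (−1)^0·-1^2·-1^2 = +1.
(a,b)_17: α=-2, u≡11; β=-2, v≡2 (mod 17); (11|17)=-1, (2|17)=+1; sign (−1)^0·-1^-2·+1^-2 = +1.
(a,b)_7: α=-2, u≡1; β=0, v≡1 (mod 7); (1|7)=+1, (1|7)=+1; sign (−1)^0·+1^0·+1^-2 = +1.
Ram(1178, -1147) = {2, 19, 31, 37}; no ℚ_2-point on the conic.

[2, 19, 31, 37]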